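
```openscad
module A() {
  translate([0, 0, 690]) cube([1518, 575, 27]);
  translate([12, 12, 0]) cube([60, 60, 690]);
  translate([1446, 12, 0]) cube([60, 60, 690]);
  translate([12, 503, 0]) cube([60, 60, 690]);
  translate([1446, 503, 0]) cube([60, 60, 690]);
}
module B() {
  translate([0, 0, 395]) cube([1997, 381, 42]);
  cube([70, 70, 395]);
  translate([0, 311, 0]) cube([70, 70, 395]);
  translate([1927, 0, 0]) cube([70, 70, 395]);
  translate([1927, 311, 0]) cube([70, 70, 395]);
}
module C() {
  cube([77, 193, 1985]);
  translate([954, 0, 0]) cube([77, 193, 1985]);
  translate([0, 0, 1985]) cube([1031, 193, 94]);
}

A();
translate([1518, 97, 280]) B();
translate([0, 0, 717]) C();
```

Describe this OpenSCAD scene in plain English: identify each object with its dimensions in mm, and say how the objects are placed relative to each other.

A is a table with a 1518×575 mm rectangular top, 27 mm thick, top surface at z = 717 mm, supported by four 60×60 mm square legs, each inset 12 mm from the nearest pair of top edges, running from the floor.

B is a long wooden bench with a 1997 mm (x) × 381 mm (y) seat, 42 mm thick, its top surface 437 mm above the floor. Four 70 mm square legs at the seat corners, flush with the edges, run from z = 0 to the seat underside.

C is a door frame. The clear opening is 877 mm wide and 1985 mm high. Two 77 mm wide jambs, 193 mm deep, stand either side of the opening from the floor to the top of the opening. A 94 mm thick head sits across the top of both jambs, spanning the full outside width of the frame.

The bench is beside the table with their tops flush at z = 717. The door frame is on top of the table.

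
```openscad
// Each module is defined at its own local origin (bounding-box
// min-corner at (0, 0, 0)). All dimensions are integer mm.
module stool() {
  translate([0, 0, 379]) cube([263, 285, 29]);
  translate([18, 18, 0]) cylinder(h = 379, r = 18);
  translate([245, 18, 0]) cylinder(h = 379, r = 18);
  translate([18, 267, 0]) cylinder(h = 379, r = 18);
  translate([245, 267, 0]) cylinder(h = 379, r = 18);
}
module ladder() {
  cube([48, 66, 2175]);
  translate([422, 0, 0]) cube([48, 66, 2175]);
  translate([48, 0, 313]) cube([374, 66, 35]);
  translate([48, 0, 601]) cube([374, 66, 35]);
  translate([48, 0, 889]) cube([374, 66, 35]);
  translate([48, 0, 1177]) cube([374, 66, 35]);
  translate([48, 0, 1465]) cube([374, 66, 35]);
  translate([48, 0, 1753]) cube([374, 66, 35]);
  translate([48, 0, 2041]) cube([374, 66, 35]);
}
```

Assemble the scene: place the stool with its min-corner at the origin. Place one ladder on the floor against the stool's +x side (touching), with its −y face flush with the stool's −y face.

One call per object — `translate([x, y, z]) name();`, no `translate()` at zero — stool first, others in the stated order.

stool();
translate([263, 0, 0]) ladder();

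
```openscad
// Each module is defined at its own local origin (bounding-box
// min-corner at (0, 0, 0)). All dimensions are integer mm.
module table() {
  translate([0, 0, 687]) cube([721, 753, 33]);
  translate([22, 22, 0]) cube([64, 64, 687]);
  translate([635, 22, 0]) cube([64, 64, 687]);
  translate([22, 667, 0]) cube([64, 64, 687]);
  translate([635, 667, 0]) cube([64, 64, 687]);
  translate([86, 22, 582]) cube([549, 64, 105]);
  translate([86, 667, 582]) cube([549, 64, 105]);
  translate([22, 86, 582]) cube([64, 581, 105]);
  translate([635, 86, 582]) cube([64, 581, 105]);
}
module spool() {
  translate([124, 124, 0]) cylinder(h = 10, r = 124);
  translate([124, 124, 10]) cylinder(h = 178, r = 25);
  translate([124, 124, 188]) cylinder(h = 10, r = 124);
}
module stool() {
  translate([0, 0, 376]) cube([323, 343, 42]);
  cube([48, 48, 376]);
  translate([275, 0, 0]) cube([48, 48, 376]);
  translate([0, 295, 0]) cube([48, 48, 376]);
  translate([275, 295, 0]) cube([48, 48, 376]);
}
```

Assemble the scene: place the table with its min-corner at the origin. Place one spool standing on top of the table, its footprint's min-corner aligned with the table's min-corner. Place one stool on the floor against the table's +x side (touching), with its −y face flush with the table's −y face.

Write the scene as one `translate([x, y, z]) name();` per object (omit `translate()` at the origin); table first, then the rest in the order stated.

table();
translate([0, 0, 720]) spool();
translate([721, 0, 0]) stool();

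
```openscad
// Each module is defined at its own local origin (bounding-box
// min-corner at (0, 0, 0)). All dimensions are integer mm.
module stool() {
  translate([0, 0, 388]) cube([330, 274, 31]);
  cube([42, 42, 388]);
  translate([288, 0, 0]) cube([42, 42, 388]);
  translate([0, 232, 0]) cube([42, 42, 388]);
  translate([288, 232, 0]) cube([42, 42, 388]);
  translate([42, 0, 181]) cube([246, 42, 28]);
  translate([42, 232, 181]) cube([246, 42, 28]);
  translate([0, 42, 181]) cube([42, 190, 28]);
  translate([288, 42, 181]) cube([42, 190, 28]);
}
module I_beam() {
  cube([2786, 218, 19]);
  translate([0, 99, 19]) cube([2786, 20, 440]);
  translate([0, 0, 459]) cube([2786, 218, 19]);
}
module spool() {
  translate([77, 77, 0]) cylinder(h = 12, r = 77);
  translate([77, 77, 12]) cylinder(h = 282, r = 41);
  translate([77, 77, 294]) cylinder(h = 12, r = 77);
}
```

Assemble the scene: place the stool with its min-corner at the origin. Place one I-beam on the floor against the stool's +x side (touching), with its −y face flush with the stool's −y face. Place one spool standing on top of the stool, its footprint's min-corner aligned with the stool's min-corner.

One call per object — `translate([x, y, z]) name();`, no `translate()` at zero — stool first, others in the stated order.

stool();
translate([330, 0, 0]) I_beam();
translate([0, 0, 419]) spool();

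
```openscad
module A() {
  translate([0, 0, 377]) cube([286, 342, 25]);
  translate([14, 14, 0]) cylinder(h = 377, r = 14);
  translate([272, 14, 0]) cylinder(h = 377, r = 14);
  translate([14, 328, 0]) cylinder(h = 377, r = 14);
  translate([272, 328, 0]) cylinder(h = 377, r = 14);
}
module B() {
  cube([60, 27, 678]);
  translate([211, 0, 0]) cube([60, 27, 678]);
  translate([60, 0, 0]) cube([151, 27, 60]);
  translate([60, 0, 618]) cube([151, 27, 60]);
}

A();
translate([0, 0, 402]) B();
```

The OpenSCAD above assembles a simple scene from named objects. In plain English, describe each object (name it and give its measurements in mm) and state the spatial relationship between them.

A is a simple wooden stool: a rectangular seat 286 mm (x) by 342 mm (y), 25 mm thick, top face at z = 402 mm, on four round legs, each 28 mm in diameter. The legs rest on z = 0, each leg's axis is inset half a diameter from the nearest pair of seat edges (so the leg's bounding box is flush with the corner).

B is a rectangular picture frame lying in the x–z plane (depth along y). The opening is 151 mm wide (x) by 558 mm tall (z), surrounded by a border 60 mm wide on all four sides. The frame is 27 mm deep and is made of two full-height vertical stiles with two horizontal rails fitted between them.

The picture frame is on top of the stool.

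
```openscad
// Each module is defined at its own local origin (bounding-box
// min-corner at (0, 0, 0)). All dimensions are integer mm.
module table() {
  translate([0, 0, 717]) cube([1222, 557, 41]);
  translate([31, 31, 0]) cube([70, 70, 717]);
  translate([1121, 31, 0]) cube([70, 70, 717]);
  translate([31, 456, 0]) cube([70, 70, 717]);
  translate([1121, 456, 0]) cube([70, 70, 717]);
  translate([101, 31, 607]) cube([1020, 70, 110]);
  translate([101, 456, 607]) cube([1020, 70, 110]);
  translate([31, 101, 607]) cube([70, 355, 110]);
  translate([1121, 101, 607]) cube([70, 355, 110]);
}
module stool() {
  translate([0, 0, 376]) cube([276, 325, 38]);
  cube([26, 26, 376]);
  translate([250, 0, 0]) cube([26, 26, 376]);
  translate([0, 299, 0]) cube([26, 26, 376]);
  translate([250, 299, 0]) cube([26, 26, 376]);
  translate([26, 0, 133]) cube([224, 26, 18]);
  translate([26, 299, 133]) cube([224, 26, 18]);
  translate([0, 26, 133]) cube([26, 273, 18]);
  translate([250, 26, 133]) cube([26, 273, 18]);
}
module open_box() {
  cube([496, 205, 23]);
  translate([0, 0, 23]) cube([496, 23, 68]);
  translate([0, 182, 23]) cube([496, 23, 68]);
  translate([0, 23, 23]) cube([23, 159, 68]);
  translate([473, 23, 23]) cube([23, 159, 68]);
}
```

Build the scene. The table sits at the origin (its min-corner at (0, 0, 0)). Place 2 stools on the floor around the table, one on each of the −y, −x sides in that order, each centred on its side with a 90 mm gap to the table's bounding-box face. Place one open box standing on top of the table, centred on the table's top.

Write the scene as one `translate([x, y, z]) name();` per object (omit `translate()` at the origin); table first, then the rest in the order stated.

table();
translate([473, -415, 0]) stool();
translate([-366, 116, 0]) stool();
translate([363, 176, 758]) open_box();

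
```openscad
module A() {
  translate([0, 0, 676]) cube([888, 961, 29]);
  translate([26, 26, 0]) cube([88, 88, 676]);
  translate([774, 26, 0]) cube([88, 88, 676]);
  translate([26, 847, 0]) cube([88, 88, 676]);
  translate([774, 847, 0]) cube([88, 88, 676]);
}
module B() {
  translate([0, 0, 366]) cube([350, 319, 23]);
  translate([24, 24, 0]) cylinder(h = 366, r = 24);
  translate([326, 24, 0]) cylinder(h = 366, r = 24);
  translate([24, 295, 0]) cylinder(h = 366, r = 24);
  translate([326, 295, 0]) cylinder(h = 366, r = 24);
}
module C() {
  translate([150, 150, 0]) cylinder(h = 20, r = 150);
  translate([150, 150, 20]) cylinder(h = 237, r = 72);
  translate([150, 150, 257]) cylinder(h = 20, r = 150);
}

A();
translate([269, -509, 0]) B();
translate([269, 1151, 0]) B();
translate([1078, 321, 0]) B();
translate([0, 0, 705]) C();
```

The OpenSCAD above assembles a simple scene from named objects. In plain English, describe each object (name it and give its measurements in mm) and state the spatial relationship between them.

A is a rectangular dining table. The top is 888×961×29 mm with its upper surface at z = 705 mm. It stands on four 88×88 mm square legs, each inset 26 mm from the nearest pair of top edges, running from the floor to the underside of the top.

B is a simple wooden stool: a rectangular seat 350 mm (x) by 319 mm (y), 23 mm thick, top face at z = 389 mm, on four round legs, each 48 mm in diameter. The legs rest on z = 0, each leg's axis is inset half a diameter from the nearest pair of seat edges (so the leg's bounding box is flush with the corner).

C is a spool: two coaxial disc flanges of radius 150 mm and thickness 20 mm, joined by a core cylinder of radius 72 mm and height 237 mm. The lower flange rests on z = 0 and the three cylinders share a vertical axis.

Three stools sit around the table at the −y, +y, +x sides. The spool is on top of the table.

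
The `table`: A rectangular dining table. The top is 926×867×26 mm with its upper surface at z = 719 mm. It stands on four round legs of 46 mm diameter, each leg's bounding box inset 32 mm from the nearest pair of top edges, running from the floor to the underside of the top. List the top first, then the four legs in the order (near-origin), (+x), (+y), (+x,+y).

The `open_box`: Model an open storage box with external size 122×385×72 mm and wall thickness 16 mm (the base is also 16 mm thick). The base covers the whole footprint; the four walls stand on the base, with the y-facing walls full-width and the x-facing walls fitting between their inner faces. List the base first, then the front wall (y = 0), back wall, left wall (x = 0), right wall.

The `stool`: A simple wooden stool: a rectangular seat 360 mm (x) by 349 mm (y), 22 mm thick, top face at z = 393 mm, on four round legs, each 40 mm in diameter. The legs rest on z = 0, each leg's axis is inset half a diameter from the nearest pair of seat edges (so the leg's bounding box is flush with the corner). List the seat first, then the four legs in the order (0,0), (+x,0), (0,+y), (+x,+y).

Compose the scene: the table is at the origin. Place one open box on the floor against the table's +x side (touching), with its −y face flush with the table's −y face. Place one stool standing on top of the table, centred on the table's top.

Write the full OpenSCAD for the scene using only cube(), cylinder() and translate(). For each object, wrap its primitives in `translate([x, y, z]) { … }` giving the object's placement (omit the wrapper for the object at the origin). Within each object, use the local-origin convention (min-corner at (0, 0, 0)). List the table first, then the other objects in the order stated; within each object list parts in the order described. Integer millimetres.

translate([0, 0, 693]) cube([926, 867, 26]);
translate([55, 55, 0]) cylinder(h = 693, r = 23);
translate([871, 55, 0]) cylinder(h = 693, r = 23);
translate([55, 812, 0]) cylinder(h = 693, r = 23);
translate([871, 812, 0]) cylinder(h = 693, r = 23);
translate([926, 0, 0]) {
  cube([122, 385, 16]);
  translate([0, 0, 16]) cube([122, 16, 56]);
  translate([0, 369, 16]) cube([122, 16, 56]);
  translate([0, 16, 16]) cube([16, 353, 56]);
  translate([106, 16, 16]) cube([16, 353, 56]);
}
translate([283, 259, 719]) {
  translate([0, 0, 371]) cube([360, 349, 22]);
  translate([20, 20, 0]) cylinder(h = 371, r = 20);
  translate([340, 20, 0]) cylinder(h = 371, r = 20);
  translate([20, 329, 0]) cylinder(h = 371, r = 20);
  translate([340, 329, 0]) cylinder(h = 371, r = 20);
}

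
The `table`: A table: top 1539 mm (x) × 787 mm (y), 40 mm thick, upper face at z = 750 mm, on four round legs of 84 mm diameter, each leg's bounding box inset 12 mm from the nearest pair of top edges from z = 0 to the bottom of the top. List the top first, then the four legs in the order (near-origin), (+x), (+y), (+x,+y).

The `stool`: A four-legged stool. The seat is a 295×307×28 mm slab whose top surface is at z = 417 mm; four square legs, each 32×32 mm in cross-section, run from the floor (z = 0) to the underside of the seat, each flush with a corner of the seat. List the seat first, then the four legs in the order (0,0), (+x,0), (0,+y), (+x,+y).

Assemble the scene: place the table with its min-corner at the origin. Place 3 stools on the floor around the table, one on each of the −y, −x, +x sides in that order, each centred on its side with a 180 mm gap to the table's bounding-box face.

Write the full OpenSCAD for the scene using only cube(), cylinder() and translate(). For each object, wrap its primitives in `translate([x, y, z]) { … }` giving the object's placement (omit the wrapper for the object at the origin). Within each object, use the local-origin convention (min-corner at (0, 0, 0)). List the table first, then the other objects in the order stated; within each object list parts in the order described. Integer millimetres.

translate([0, 0, 710]) cube([1539, 787, 40]);
translate([54, 54, 0]) cylinder(h = 710, r = 42);
translate([1485, 54, 0]) cylinder(h = 710, r = 42);
translate([54, 733, 0]) cylinder(h = 710, r = 42);
translate([1485, 733, 0]) cylinder(h = 710, r = 42);
translate([622, -487, 0]) {
  translate([0, 0, 389]) cube([295, 307, 28]);
  cube([32, 32, 389]);
  translate([263, 0, 0]) cube([32, 32, 389]);
  translate([0, 275, 0]) cube([32, 32, 389]);
  translate([263, 275, 0]) cube([32, 32, 389]);
}
translate([-475, 240, 0]) {
  translate([0, 0, 389]) cube([295, 307, 28]);
  cube([32, 32, 389]);
  translate([263, 0, 0]) cube([32, 32, 389]);
  translate([0, 275, 0]) cube([32, 32, 389]);
  translate([263, 275, 0]) cube([32, 32, 389]);
}
translate([1719, 240, 0]) {
  translate([0, 0, 389]) cube([295, 307, 28]);
  cube([32, 32, 389]);
  translate([263, 0, 0]) cube([32, 32, 389]);
  translate([0, 275, 0]) cube([32, 32, 389]);
  translate([263, 275, 0]) cube([32, 32, 389]);
}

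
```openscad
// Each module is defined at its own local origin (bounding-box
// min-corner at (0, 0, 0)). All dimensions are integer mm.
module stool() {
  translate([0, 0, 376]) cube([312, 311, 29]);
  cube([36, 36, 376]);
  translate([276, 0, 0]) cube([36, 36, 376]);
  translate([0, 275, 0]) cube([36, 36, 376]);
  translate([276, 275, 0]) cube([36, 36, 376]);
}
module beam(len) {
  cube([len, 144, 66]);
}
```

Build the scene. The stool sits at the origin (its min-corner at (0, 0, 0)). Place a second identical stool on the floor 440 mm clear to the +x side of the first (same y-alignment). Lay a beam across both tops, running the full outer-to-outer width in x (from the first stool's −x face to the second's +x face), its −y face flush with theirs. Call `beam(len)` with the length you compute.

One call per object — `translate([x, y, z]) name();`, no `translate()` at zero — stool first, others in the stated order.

stool();
translate([752, 0, 0]) stool();
translate([0, 0, 405]) beam(1064);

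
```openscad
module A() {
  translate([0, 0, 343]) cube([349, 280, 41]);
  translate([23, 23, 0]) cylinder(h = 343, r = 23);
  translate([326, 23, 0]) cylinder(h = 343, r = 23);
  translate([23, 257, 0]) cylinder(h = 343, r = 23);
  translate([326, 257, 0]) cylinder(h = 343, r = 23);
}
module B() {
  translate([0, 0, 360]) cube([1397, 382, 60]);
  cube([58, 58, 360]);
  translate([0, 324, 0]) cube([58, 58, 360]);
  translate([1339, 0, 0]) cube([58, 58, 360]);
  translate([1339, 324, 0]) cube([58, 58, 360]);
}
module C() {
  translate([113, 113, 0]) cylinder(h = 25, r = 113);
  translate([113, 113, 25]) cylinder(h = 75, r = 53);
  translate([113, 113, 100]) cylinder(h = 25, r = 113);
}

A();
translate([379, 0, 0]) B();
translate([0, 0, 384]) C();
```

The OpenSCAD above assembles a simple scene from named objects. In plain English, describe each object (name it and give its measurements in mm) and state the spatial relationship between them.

A is a four-legged stool. The seat is a 349×280×41 mm slab whose top surface is at z = 384 mm; four round legs, each 46 mm in diameter, run from the floor (z = 0) to the underside of the seat, each leg's axis is inset half a diameter from the nearest pair of seat edges (so the leg's bounding box is flush with the corner).

B is a long wooden bench with a 1397 mm (x) × 382 mm (y) seat, 60 mm thick, its top surface 420 mm above the floor. Four 58 mm square legs at the seat corners, flush with the edges, run from z = 0 to the seat underside.

C is a spool: two coaxial disc flanges of radius 113 mm and thickness 25 mm, joined by a core cylinder of radius 53 mm and height 75 mm. The lower flange rests on z = 0 and the three cylinders share a vertical axis.

The bench is on the floor beside the stool on its +x side. The spool is on top of the stool.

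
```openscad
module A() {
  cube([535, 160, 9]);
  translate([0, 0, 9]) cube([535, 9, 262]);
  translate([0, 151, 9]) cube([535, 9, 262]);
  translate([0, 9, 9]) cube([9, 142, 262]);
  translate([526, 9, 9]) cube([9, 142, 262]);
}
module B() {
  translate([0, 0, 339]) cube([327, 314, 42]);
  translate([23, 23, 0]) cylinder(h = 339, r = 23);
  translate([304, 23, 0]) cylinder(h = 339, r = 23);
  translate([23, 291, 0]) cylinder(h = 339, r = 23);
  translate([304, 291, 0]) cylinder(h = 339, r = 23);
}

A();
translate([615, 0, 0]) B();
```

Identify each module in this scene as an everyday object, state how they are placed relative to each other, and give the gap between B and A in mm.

A is an open box. B is a stool. The stool is on the floor beside the open box on its +x side. The gap between the stool and the open box is 80 mm.

The stool's nearest face is 80 mm from the open box's +x face.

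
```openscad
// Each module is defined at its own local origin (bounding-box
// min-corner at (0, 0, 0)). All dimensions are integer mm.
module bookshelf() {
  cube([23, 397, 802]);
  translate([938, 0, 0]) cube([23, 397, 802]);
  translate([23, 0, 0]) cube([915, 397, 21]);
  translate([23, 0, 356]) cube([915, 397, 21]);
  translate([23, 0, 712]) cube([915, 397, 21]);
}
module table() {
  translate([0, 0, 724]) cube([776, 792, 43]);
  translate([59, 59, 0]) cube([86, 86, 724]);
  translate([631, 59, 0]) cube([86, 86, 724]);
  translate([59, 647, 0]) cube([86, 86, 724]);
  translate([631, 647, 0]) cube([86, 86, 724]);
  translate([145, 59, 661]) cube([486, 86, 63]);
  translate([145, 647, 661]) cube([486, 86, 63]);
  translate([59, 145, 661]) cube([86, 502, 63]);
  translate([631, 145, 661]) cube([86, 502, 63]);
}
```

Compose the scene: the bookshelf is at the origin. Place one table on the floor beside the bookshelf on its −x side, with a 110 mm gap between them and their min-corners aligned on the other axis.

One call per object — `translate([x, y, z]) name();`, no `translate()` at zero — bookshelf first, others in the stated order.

bookshelf();
translate([-886, 0, 0]) table();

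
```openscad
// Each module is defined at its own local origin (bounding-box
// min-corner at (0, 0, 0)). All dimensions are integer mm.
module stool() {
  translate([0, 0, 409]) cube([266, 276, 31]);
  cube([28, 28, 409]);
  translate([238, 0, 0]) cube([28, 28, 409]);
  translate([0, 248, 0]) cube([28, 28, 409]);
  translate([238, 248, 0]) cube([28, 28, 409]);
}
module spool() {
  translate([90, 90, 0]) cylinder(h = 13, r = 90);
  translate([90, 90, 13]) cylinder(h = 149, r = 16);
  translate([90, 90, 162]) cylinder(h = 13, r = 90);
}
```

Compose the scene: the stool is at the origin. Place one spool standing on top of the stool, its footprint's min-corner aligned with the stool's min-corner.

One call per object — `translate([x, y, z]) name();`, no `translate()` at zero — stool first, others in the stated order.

stool();
translate([0, 0, 440]) spool();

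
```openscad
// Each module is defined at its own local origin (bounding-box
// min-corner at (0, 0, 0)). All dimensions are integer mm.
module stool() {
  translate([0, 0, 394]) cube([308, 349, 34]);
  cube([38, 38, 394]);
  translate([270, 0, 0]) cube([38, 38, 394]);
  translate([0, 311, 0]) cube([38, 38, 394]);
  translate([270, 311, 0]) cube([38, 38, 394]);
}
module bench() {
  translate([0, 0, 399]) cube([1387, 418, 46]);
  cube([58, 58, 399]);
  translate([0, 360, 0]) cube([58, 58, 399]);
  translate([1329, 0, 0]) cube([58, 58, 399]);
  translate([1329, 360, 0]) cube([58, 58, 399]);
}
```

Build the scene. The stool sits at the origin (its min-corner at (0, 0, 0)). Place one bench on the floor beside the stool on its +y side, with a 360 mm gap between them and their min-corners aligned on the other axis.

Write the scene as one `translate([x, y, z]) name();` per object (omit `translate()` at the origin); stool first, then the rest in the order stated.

stool();
translate([0, 709, 0]) bench();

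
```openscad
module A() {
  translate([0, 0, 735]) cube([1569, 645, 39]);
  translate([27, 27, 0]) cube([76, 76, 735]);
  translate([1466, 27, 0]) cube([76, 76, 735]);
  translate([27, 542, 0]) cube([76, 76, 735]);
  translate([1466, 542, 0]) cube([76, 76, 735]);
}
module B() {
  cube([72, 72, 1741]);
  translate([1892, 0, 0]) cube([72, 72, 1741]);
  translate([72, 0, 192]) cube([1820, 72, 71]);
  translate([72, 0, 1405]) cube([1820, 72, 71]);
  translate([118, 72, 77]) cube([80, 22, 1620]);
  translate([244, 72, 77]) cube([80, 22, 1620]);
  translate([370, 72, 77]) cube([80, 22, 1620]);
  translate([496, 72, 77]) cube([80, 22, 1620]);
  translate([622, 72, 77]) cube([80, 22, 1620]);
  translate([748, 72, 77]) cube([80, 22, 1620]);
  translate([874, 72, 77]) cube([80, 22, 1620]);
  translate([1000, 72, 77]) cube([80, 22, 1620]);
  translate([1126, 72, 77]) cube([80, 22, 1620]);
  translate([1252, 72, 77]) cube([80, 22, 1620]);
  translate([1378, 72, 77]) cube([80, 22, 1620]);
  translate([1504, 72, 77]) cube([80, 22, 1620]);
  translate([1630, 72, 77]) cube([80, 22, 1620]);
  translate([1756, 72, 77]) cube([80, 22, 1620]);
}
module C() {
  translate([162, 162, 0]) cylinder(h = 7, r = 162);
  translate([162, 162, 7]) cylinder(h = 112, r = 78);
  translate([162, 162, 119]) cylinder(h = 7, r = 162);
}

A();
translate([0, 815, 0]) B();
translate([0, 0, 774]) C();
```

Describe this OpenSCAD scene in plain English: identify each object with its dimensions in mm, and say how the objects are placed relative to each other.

A is a rectangular dining table. The top is 1569×645×39 mm with its upper surface at z = 774 mm. It stands on four 76×76 mm square legs, each inset 27 mm from the nearest pair of top edges, running from the floor to the underside of the top.

B is a fence section. Two 72×72 mm posts, 1741 mm tall, stand on the floor with a clear span of 1820 mm between their inner faces. Two horizontal rails of 72×71 mm section span the gap between the posts with their undersides at z = 192 mm and z = 1405 mm, flush with the posts' −y face. 14 pickets, each 80 mm wide, 22 mm thick and 1620 mm tall, are fixed to the +y face of the rails with their bottoms at z = 77 mm, evenly spaced across the span with equal gaps (rounded down to the nearest mm) at the −x end and between each pair — any rounding remainder accumulates at the +x end.

C is a spool: two coaxial disc flanges of radius 162 mm and thickness 7 mm, joined by a core cylinder of radius 78 mm and height 112 mm. The lower flange rests on z = 0 and the three cylinders share a vertical axis.

The fence section is on the floor beside the table on its +y side. The spool is on top of the table.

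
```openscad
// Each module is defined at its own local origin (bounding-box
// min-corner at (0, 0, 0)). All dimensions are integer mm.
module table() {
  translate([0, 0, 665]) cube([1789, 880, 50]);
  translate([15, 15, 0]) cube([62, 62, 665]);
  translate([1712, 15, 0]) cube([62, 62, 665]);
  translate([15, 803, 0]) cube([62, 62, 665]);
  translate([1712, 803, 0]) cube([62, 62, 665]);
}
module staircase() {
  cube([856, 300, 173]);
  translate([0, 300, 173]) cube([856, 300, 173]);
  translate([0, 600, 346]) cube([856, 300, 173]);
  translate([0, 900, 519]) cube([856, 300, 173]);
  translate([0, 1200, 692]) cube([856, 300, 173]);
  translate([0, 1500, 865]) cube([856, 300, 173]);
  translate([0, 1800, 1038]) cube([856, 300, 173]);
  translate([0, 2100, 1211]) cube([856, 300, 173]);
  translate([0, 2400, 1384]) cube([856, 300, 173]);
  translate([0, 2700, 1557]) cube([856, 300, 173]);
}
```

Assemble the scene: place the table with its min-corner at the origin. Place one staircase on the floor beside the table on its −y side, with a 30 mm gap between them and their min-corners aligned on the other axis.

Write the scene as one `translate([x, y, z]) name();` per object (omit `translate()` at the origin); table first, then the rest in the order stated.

table();
translate([0, -3030, 0]) staircase();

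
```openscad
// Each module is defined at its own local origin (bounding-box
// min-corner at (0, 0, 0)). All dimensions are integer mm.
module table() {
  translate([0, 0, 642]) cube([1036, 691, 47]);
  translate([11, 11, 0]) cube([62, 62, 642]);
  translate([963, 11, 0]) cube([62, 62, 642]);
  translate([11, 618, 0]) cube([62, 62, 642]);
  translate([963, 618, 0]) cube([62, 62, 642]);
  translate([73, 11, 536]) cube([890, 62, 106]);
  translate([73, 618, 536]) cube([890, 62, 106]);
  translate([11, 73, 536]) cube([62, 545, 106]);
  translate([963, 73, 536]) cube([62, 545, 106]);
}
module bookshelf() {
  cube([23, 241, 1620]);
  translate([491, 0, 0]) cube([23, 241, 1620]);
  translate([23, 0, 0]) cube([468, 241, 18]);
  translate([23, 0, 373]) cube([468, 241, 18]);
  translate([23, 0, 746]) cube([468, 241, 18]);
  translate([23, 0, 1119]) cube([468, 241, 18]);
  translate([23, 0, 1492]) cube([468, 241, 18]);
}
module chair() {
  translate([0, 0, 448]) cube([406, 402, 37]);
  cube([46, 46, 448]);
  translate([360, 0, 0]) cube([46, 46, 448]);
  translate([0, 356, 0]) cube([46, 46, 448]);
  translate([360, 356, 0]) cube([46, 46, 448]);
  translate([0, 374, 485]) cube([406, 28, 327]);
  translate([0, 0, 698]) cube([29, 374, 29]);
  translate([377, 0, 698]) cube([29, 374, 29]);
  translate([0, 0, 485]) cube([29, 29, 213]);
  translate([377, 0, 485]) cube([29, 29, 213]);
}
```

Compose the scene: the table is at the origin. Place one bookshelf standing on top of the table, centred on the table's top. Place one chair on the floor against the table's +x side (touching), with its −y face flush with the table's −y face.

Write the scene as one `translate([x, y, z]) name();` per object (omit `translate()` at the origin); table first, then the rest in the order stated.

table();
translate([261, 225, 689]) bookshelf();
translate([1036, 0, 0]) chair();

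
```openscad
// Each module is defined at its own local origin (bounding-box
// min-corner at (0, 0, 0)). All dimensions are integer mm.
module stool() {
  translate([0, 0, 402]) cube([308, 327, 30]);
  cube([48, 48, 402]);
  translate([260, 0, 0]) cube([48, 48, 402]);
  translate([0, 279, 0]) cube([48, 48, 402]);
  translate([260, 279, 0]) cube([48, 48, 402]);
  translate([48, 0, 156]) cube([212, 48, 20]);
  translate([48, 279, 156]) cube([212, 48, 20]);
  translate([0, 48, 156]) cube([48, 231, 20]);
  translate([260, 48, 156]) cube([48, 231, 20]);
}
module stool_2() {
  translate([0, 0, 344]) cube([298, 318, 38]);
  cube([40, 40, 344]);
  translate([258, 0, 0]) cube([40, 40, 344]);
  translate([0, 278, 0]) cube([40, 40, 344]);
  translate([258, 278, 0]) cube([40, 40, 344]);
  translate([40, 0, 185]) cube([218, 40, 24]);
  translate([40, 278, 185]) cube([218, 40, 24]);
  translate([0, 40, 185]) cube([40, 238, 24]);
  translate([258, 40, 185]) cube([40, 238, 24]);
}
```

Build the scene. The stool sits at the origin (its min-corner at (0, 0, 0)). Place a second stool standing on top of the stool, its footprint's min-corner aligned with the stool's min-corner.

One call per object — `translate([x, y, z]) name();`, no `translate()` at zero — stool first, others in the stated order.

stool();
translate([0, 0, 432]) stool_2();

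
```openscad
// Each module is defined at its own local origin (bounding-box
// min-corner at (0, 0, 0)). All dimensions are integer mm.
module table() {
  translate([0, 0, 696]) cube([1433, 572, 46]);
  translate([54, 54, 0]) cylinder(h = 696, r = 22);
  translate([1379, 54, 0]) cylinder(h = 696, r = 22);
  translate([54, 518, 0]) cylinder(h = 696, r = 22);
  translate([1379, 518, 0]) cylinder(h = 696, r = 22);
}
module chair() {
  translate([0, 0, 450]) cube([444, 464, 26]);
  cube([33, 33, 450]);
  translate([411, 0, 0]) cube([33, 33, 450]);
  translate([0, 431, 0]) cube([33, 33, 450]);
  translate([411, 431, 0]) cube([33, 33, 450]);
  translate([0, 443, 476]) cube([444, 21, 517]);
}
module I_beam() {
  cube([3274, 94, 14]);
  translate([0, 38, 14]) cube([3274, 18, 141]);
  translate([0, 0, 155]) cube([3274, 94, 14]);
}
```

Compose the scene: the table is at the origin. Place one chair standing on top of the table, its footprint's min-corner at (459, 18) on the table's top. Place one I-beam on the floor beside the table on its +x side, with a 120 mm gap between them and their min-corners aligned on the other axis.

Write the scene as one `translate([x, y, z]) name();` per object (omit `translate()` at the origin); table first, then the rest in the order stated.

table();
translate([459, 18, 742]) chair();
translate([1553, 0, 0]) I_beam();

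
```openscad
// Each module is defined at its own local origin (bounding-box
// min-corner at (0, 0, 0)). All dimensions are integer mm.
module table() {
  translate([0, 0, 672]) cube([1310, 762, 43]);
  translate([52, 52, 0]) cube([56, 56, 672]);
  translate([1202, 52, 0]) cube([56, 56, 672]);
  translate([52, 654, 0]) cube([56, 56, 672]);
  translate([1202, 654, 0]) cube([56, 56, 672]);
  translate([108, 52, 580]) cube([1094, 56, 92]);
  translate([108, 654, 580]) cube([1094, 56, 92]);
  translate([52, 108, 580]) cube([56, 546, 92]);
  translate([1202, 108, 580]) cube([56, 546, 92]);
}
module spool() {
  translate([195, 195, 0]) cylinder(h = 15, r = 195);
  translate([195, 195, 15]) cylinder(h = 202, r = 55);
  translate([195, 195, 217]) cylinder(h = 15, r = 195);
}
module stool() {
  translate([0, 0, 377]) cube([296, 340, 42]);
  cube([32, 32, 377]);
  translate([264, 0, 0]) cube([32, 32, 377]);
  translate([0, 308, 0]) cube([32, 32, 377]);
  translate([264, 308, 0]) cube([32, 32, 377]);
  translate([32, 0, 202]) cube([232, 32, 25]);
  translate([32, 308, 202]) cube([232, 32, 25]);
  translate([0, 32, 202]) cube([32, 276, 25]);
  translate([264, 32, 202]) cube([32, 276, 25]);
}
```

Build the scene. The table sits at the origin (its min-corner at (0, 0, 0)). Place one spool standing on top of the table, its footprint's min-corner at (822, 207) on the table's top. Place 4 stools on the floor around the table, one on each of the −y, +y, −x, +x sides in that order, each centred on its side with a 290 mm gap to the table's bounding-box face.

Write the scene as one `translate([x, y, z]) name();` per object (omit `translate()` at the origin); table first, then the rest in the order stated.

table();
translate([822, 207, 715]) spool();
translate([507, -630, 0]) stool();
translate([507, 1052, 0]) stool();
translate([-586, 211, 0]) stool();
translate([1600, 211, 0]) stool();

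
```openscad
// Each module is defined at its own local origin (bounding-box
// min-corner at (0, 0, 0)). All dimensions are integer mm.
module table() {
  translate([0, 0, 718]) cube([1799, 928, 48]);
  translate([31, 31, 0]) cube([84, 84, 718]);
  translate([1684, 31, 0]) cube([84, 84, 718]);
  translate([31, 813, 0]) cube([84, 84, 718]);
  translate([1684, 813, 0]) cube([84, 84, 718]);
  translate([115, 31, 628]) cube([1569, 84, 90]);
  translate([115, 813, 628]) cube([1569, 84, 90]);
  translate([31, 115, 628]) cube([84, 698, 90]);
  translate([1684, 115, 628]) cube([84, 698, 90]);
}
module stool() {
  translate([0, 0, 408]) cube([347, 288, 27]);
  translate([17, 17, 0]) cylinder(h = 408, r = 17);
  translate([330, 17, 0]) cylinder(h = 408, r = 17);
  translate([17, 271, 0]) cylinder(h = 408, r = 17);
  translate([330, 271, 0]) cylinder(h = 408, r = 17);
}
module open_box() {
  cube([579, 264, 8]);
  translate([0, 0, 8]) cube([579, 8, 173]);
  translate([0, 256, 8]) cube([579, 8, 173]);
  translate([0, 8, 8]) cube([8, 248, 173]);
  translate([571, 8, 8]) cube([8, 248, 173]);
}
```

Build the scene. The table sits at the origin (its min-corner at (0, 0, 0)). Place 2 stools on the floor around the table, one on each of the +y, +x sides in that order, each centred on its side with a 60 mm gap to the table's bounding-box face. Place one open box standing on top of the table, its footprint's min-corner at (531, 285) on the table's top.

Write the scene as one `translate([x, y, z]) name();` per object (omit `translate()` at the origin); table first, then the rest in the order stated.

table();
translate([726, 988, 0]) stool();
translate([1859, 320, 0]) stool();
translate([531, 285, 766]) open_box();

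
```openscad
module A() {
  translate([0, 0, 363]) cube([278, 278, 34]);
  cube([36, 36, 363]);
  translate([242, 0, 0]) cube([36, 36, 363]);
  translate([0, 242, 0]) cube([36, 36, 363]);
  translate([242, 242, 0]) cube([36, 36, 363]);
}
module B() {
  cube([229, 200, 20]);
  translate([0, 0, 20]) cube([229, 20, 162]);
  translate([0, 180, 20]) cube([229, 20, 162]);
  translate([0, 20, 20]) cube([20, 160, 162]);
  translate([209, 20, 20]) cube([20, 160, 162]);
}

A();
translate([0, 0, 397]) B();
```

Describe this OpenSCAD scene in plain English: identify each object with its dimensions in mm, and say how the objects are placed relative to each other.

A is a four-legged stool. The seat is 278×278 mm, 34 mm thick, top at z = 397 mm. It stands on four square legs, each 36×36 mm in cross-section, from z = 0 to the seat underside, each flush with a corner of the seat.

B is an open storage box with external size 229×200×182 mm and wall thickness 20 mm (the base is also 20 mm thick). The base covers the whole footprint; the four walls stand on the base, with the y-facing walls full-width and the x-facing walls fitting between their inner faces.

The open box is on top of the stool.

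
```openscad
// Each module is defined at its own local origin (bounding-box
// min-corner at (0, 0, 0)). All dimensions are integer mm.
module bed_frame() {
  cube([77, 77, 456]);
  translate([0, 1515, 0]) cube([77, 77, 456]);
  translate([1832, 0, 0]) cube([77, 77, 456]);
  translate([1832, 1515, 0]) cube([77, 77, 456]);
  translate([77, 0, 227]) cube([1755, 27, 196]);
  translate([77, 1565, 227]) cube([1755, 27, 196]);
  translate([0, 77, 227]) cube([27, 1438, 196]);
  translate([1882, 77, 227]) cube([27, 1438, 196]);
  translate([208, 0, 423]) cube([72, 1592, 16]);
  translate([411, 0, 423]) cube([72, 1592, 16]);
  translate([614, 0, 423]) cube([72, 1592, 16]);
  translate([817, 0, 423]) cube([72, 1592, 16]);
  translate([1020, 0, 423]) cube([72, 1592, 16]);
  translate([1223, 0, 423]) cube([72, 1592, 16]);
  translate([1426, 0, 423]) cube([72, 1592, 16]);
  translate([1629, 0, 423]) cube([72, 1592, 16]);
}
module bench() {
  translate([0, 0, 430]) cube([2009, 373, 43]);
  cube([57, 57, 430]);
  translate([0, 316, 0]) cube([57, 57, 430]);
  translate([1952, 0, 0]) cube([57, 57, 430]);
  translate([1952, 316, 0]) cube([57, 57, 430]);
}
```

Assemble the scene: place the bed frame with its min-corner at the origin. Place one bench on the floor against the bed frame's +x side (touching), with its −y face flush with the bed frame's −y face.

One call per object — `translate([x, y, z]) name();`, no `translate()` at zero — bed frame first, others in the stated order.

bed_frame();
translate([1909, 0, 0]) bench();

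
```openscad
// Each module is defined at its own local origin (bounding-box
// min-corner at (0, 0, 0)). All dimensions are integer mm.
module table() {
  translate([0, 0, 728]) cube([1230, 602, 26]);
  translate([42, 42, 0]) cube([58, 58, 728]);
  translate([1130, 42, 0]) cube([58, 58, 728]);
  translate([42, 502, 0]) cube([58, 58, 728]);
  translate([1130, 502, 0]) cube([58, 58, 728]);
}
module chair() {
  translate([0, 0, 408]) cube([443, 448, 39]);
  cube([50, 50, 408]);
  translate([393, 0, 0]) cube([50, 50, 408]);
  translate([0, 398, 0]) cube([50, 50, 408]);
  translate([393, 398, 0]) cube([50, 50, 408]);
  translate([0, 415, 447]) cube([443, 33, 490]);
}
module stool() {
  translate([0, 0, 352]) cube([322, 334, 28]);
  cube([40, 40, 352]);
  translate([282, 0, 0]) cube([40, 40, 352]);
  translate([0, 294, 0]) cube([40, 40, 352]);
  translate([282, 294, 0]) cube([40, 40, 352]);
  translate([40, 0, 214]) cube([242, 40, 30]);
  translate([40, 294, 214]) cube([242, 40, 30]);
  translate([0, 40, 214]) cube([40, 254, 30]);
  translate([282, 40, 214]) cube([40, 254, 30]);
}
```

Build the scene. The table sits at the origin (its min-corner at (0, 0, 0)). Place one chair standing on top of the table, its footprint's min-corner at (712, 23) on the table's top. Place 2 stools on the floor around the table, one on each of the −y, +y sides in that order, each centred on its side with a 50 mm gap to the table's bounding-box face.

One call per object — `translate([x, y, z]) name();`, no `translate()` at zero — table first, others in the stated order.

table();
translate([712, 23, 754]) chair();
translate([454, -384, 0]) stool();
translate([454, 652, 0]) stool();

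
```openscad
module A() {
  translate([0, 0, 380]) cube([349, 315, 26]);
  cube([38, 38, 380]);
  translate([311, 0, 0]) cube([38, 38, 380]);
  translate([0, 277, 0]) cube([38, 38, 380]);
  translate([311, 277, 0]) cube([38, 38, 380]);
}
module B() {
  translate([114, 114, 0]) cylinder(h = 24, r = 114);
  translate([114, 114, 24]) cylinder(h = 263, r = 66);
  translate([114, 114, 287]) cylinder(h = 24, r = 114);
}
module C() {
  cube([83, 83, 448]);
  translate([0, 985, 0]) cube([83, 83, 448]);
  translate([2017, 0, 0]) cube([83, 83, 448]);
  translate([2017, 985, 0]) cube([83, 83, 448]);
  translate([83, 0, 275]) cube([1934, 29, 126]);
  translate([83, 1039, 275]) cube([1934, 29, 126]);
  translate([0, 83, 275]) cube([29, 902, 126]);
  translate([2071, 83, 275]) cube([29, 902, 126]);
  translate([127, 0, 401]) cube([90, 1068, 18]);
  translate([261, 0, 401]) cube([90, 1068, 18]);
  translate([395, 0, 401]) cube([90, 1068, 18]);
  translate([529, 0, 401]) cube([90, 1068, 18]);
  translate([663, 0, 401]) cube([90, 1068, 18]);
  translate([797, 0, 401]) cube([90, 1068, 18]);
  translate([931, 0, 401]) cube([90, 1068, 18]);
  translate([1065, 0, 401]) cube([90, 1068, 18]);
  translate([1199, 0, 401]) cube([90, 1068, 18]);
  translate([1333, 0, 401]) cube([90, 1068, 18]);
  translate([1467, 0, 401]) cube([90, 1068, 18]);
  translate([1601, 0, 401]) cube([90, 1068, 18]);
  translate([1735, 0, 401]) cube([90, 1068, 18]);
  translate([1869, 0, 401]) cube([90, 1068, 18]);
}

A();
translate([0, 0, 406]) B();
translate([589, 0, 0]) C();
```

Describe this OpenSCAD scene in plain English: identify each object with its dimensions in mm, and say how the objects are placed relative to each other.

A is a simple wooden stool: a rectangular seat 349 mm (x) by 315 mm (y), 26 mm thick, top face at z = 406 mm, on four square legs, each 38×38 mm in cross-section. The legs rest on z = 0, each flush with a corner of the seat.

B is a spool: two coaxial disc flanges of radius 114 mm and thickness 24 mm, joined by a core cylinder of radius 66 mm and height 263 mm. The lower flange rests on z = 0 and the three cylinders share a vertical axis.

C is a bed frame 2100 mm long (x) by 1068 mm wide (y). Four 83×83 mm corner posts, 448 mm tall, at the corners of the footprint. Four rails of 29 mm thickness and 126 mm height run between adjacent posts with their undersides at z = 275 mm, their outer faces flush with the outside of the frame (the two x-running rails run between the posts' inner faces; the two y-running rails run between the posts' inner faces). 14 slats, each 90 mm wide (x) and 18 mm thick, lie across the top of the two x-running rails, running the full 1068 mm width of the frame in y; the slats are evenly spaced along x between the inner faces of the end posts with equal gaps (rounded down to the nearest mm) at the −x end and between each pair — any rounding remainder accumulates at the +x end.

The spool is on top of the stool. The bed frame is on the floor beside the stool on its +x side.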